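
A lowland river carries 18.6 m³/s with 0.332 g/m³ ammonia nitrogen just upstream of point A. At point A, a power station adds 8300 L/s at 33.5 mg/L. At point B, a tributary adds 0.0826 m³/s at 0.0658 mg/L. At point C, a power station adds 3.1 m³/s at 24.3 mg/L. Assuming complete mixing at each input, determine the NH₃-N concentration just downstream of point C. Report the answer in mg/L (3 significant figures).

12.0 mg/L

8300 L/s = 8.3 m³/s.
After input A: C = (18.6·0.332 + 8.3·33.5) / 26.9 = 10.57 mg/L.
After input B: C = (26.9·10.57 + 0.0826·0.0658) / 26.98 = 10.53 mg/L.
After input C: C = (26.98·10.53 + 3.1·24.3) / 30.08 = 11.95 mg/L.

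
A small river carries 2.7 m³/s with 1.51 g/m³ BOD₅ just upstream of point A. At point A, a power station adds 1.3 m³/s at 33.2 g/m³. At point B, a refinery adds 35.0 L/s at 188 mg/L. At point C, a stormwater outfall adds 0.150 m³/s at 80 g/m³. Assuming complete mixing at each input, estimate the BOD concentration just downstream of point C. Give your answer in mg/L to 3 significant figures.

15.7 mg/L

After input A: C = (2.7·1.51 + 1.3·33.2) / 4 = 11.81 mg/L.
35.0 L/s = 0.035 m³/s.
After input B: C = (4·11.81 + 0.035·188) / 4.035 = 13.34 mg/L.
After input C: C = (4.035·13.34 + 0.15·80) / 4.185 = 15.73 mg/L.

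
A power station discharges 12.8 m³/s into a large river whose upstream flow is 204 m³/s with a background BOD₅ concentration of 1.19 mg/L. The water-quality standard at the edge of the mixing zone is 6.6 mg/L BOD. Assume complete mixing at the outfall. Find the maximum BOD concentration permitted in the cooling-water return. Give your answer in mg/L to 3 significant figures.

92.8 mg/L

Mass balance: 6.6·216.8 = 12.8·Cₑ + 204·1.19.
Cₑ = (1431 − 242.8) / 12.8 = 92.82 mg/L.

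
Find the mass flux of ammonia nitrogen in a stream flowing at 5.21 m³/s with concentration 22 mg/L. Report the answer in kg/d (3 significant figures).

Mass flux = Q·C = 5.21 m³/s × 22 g/m³ = 114.6 g/s.
= 114.6 g/s × 86.4 = 9903 kg/d.

9900 kg/d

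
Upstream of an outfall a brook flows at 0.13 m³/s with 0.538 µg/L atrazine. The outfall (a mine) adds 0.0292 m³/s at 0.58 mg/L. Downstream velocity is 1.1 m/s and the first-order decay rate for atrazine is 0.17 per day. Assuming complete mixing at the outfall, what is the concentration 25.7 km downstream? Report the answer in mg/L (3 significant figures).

0.538 µg/L = 0.000538 mg/L.
After complete mixing, C₀ = (0.0292·0.58 + 0.13·0.000538) / 0.1592 = 0.1068 mg/L.
Travel time t = 2.57e+04 m / 1.1 m/s = 2.336e+04 s = 0.2704 d.
C = 0.1068·exp(−0.17·0.2704) = 0.1068·0.9551 = 0.102 mg/L.

0.102 mg/L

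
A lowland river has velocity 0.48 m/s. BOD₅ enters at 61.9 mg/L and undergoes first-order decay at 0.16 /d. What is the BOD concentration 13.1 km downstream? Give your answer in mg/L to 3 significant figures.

58.8 mg/L

Travel time t = 13.1 km / 0.48 m/s = 1.31e+04/0.48 = 2.729e+04 s = 0.3159 d.
First-order decay: C = 61.9·exp(−0.16·0.3159) = 61.9·0.9507 = 58.85 mg/L.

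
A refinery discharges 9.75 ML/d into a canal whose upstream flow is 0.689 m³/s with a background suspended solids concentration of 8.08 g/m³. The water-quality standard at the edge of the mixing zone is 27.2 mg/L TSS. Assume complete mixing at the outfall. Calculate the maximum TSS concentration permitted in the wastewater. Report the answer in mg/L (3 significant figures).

9.75 ML/d = 0.1128 m³/s.
Mass balance: 27.2·0.8018 = 0.1128·Cₑ + 0.689·8.08.
Cₑ = (21.81 − 5.567) / 0.1128 = 143.9 mg/L.

144 mg/L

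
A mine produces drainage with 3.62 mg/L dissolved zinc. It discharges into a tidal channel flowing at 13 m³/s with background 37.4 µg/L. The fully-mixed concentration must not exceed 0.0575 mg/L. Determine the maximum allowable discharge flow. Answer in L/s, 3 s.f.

37.4 µg/L = 0.0374 mg/L.
Mass balance at complete mixing: C_std·(Q_w + Q_r) = Q_w·C_e + Q_r·C_b.
Rearranging, Q_w = Q_r·(C_std − C_b)/(C_e − C_std) = 13·(0.0575 − 0.0374) / (3.62 − 0.0575) = 0.07335 m³/s.
= 73.35 L/s.

73.3 L/s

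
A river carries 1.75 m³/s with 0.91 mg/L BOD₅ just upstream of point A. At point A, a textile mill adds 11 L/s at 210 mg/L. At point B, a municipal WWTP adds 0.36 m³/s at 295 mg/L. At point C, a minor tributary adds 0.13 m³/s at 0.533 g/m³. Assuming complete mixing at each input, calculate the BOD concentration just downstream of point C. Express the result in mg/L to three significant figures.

11 L/s = 0.011 m³/s.
After input A: C = (1.75·0.91 + 0.011·210) / 1.761 = 2.216 mg/L.
After input B: C = (1.761·2.216 + 0.36·295) / 2.121 = 51.91 mg/L.
After input C: C = (2.121·51.91 + 0.13·0.533) / 2.251 = 48.94 mg/L.

48.9 mg/L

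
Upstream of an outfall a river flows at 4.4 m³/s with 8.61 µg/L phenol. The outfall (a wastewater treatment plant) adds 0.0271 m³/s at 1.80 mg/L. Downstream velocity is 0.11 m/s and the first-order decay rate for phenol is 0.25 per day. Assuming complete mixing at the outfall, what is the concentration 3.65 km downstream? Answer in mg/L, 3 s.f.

8.61 µg/L = 0.00861 mg/L.
After complete mixing, C₀ = (0.0271·1.8 + 4.4·0.00861) / 4.427 = 0.01958 mg/L.
Travel time t = 3650 m / 0.11 m/s = 3.318e+04 s = 0.384 d.
C = 0.01958·exp(−0.25·0.384) = 0.01958·0.9085 = 0.01778 mg/L.

0.0178 mg/L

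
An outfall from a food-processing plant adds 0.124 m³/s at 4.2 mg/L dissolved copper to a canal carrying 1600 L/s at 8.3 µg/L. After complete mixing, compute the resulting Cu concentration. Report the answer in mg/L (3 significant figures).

0.310 mg/L

1600 L/s = 1.6 m³/s.
8.3 µg/L = 0.0083 mg/L.
By mass balance at complete mixing, C = (0.124·4.2 + 1.6·0.0083) / (0.124 + 1.6) = 0.5341/1.724 = 0.3098 mg/L.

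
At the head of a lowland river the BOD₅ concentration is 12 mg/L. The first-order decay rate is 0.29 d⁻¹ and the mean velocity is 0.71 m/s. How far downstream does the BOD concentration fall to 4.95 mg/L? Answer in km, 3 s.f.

187 km

From C = C₀·e^(−kt), t = ln(C₀/C)/k = ln(12/4.95)/0.29 = 0.8855/0.29 = 3.054 d.
Distance = v·t = 0.71 m/s × 2.638e+05 s = 1.873e+05 m = 187.3 km.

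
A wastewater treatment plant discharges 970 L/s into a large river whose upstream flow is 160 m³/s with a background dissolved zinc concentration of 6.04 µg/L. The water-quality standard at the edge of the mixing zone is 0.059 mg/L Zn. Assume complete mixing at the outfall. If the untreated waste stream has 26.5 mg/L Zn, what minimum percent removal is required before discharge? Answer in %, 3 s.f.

66.8 %

970 L/s = 0.97 m³/s.
6.04 µg/L = 0.00604 mg/L.
Mass balance: 0.059·161 = 0.97·Cₑ + 160·0.00604.
Cₑ = (9.497 − 0.9664) / 0.97 = 8.795 mg/L.
Required removal = 1 − 8.795/26.5 = 66.81 %.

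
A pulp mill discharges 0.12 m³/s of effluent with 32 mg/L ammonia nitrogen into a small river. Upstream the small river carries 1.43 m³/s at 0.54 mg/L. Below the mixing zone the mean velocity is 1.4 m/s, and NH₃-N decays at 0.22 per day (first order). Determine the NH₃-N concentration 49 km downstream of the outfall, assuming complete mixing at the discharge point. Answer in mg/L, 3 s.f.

After complete mixing, C₀ = (0.12·32 + 1.43·0.54) / 1.55 = 2.976 mg/L.
Travel time t = 4.9e+04 m / 1.4 m/s = 3.5e+04 s = 0.4051 d.
C = 2.976·exp(−0.22·0.4051) = 2.976·0.9147 = 2.722 mg/L.

2.72 mg/L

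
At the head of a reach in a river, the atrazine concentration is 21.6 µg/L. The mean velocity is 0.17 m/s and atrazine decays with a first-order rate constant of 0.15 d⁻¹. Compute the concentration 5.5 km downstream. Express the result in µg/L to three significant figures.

20.4 µg/L

Travel time t = 5.5 km / 0.17 m/s = 5500/0.17 = 3.235e+04 s = 0.3745 d.
First-order decay: C = 21.6·exp(−0.15·0.3745) = 21.6·0.9454 = 20.42 µg/L.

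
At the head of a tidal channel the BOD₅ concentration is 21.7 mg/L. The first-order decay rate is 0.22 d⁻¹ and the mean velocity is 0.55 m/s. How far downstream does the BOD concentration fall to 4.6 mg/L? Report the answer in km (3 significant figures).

335 km

From C = C₀·e^(−kt), t = ln(C₀/C)/k = ln(21.7/4.6)/0.22 = 1.551/0.22 = 7.051 d.
Distance = v·t = 0.55 m/s × 6.092e+05 s = 3.351e+05 m = 335.1 km.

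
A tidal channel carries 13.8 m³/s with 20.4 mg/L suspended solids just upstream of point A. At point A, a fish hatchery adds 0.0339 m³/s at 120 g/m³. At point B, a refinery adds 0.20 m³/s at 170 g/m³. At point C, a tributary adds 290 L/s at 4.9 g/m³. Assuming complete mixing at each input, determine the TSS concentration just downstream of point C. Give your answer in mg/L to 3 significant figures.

22.4 mg/L

After input A: C = (13.8·20.4 + 0.0339·120) / 13.83 = 20.64 mg/L.
After input B: C = (13.83·20.64 + 0.2·170) / 14.03 = 22.77 mg/L.
290 L/s = 0.29 m³/s.
After input C: C = (14.03·22.77 + 0.29·4.9) / 14.32 = 22.41 mg/L.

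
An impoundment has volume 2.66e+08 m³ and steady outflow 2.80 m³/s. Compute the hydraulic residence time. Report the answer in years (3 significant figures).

3.01 yr

Q = 2.80 m³/s × 3.156e+07 s/yr = 8.836e+07 m³/yr.
Hydraulic residence time τ = V/Q = 2.66e+08/8.836e+07 = 3.01 yr.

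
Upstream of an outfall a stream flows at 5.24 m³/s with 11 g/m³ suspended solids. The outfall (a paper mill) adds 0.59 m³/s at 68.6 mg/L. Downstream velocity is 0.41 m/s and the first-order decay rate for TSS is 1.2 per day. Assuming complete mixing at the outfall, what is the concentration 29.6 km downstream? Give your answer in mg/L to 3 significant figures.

6.17 mg/L

After complete mixing, C₀ = (0.59·68.6 + 5.24·11) / 5.83 = 16.83 mg/L.
Travel time t = 2.96e+04 m / 0.41 m/s = 7.22e+04 s = 0.8356 d.
C = 16.83·exp(−1.2·0.8356) = 16.83·0.3669 = 6.174 mg/L.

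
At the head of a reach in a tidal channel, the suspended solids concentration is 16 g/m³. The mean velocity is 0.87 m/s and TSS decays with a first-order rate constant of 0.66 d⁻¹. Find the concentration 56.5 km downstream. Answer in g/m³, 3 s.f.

9.74 g/m³

Travel time t = 56.5 km / 0.87 m/s = 5.65e+04/0.87 = 6.494e+04 s = 0.7516 d.
First-order decay: C = 16·exp(−0.66·0.7516) = 16·0.6089 = 9.743 g/m³.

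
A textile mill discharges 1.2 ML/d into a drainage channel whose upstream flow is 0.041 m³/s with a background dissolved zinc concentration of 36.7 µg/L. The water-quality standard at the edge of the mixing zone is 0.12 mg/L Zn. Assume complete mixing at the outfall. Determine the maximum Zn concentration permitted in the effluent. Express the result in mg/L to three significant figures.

1.2 ML/d = 0.01389 m³/s.
36.7 µg/L = 0.0367 mg/L.
Mass balance: 0.12·0.05489 = 0.01389·Cₑ + 0.041·0.0367.
Cₑ = (0.006587 − 0.001505) / 0.01389 = 0.3659 mg/L.

0.366 mg/L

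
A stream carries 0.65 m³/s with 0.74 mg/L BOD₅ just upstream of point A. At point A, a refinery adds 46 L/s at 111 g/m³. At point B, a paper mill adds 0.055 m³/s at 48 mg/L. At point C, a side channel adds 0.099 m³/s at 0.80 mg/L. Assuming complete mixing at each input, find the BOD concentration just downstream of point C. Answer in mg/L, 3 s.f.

46 L/s = 0.046 m³/s.
After input A: C = (0.65·0.74 + 0.046·111) / 0.696 = 8.027 mg/L.
After input B: C = (0.696·8.027 + 0.055·48) / 0.751 = 10.95 mg/L.
After input C: C = (0.751·10.95 + 0.099·0.8) / 0.85 = 9.772 mg/L.

9.77 mg/L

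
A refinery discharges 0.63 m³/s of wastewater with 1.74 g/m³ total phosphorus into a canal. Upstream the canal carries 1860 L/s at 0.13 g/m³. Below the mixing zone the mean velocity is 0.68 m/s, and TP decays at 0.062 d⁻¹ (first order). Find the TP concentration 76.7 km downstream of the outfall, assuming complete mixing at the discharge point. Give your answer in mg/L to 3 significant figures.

1860 L/s = 1.86 m³/s.
After complete mixing, C₀ = (0.63·1.74 + 1.86·0.13) / 2.49 = 0.5373 mg/L.
Travel time t = 7.67e+04 m / 0.68 m/s = 1.128e+05 s = 1.305 d.
C = 0.5373·exp(−0.062·1.305) = 0.5373·0.9222 = 0.4956 mg/L.

0.496 mg/L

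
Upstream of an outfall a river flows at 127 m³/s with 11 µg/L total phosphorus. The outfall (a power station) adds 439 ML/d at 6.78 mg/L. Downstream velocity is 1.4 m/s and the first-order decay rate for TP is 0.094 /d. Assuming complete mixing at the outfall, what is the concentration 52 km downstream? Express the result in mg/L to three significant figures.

0.261 mg/L

439 ML/d = 5.081 m³/s.
11 µg/L = 0.011 mg/L.
After complete mixing, C₀ = (5.081·6.78 + 127·0.011) / 132.1 = 0.2714 mg/L.
Travel time t = 5.2e+04 m / 1.4 m/s = 3.714e+04 s = 0.4299 d.
C = 0.2714·exp(−0.094·0.4299) = 0.2714·0.9604 = 0.2606 mg/L.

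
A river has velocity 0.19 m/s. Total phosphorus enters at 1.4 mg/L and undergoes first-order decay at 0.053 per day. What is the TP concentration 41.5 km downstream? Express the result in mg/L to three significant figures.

Travel time t = 41.5 km / 0.19 m/s = 4.15e+04/0.19 = 2.184e+05 s = 2.528 d.
First-order decay: C = 1.4·exp(−0.053·2.528) = 1.4·0.8746 = 1.224 mg/L.

1.22 mg/L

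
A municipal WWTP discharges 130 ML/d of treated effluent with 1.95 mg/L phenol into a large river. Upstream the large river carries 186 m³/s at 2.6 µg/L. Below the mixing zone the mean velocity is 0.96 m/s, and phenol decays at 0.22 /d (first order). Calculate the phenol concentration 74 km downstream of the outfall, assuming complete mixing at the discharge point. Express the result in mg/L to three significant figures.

130 ML/d = 1.505 m³/s.
2.6 µg/L = 0.0026 mg/L.
After complete mixing, C₀ = (1.505·1.95 + 186·0.0026) / 187.5 = 0.01823 mg/L.
Travel time t = 7.4e+04 m / 0.96 m/s = 7.708e+04 s = 0.8922 d.
C = 0.01823·exp(−0.22·0.8922) = 0.01823·0.8218 = 0.01498 mg/L.

0.0150 mg/L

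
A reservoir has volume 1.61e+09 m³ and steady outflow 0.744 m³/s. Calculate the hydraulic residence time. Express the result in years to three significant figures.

Q = 0.744 m³/s × 3.156e+07 s/yr = 2.348e+07 m³/yr.
Hydraulic residence time τ = V/Q = 1.61e+09/2.348e+07 = 68.57 yr.

68.6 yr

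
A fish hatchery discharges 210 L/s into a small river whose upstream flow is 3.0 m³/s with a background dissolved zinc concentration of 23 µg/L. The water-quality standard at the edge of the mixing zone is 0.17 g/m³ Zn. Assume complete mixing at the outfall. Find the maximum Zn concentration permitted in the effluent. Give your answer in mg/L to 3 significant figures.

210 L/s = 0.21 m³/s.
23 µg/L = 0.023 mg/L.
Mass balance: 0.17·3.21 = 0.21·Cₑ + 3·0.023.
Cₑ = (0.5457 − 0.069) / 0.21 = 2.27 mg/L.

2.27 mg/L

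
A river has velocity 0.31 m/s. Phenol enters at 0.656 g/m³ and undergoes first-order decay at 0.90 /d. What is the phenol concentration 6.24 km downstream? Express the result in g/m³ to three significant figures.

0.532 g/m³

Travel time t = 6.24 km / 0.31 m/s = 6240/0.31 = 2.013e+04 s = 0.233 d.
First-order decay: C = 0.656·exp(−0.90·0.233) = 0.656·0.8108 = 0.5319 g/m³.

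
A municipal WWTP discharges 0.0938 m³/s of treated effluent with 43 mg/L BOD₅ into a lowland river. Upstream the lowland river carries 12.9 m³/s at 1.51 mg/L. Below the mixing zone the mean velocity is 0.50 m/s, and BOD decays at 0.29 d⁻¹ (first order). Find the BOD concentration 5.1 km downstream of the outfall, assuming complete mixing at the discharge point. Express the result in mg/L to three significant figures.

After complete mixing, C₀ = (0.0938·43 + 12.9·1.51) / 12.99 = 1.81 mg/L.
Travel time t = 5100 m / 0.50 m/s = 1.02e+04 s = 0.1181 d.
C = 1.81·exp(−0.29·0.1181) = 1.81·0.9663 = 1.749 mg/L.

1.75 mg/L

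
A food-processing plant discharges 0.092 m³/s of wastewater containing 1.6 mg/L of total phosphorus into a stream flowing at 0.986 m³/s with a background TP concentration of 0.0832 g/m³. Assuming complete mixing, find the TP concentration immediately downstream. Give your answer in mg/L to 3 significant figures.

By mass balance at complete mixing, C = (0.092·1.6 + 0.986·0.0832) / (0.092 + 0.986) = 0.2292/1.078 = 0.2126 mg/L.

0.213 mg/L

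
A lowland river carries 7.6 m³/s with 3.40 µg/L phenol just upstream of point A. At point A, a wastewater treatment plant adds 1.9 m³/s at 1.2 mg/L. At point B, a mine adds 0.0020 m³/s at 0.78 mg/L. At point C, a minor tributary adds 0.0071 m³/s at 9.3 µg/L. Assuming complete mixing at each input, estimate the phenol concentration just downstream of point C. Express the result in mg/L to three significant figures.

0.243 mg/L

3.40 µg/L = 0.0034 mg/L.
After input A: C = (7.6·0.0034 + 1.9·1.2) / 9.5 = 0.2427 mg/L.
After input B: C = (9.5·0.2427 + 0.002·0.78) / 9.502 = 0.2428 mg/L.
9.3 µg/L = 0.0093 mg/L.
After input C: C = (9.502·0.2428 + 0.0071·0.0093) / 9.509 = 0.2427 mg/L.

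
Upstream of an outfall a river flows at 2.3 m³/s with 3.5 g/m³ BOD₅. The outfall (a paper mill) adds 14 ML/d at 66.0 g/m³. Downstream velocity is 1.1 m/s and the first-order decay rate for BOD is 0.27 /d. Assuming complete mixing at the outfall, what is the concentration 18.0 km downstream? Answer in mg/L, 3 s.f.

7.23 mg/L

14 ML/d = 0.162 m³/s.
After complete mixing, C₀ = (0.162·66 + 2.3·3.5) / 2.462 = 7.613 mg/L.
Travel time t = 1.8e+04 m / 1.1 m/s = 1.636e+04 s = 0.1894 d.
C = 7.613·exp(−0.27·0.1894) = 7.613·0.9501 = 7.234 mg/L.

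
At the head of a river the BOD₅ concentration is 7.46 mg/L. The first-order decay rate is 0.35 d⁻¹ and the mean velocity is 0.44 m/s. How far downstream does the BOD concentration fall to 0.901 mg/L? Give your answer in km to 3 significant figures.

From C = C₀·e^(−kt), t = ln(C₀/C)/k = ln(7.46/0.901)/0.35 = 2.114/0.35 = 6.039 d.
Distance = v·t = 0.44 m/s × 5.218e+05 s = 2.296e+05 m = 229.6 km.

230 km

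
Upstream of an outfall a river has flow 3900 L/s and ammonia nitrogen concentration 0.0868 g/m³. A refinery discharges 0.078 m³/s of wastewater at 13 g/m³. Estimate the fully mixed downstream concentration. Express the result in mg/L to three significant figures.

3900 L/s = 3.9 m³/s.
Flow-weighted mixing gives C = (0.078·13 + 3.9·0.0868) / (0.078 + 3.9) = 1.353/3.978 = 0.34 mg/L.

0.340 mg/L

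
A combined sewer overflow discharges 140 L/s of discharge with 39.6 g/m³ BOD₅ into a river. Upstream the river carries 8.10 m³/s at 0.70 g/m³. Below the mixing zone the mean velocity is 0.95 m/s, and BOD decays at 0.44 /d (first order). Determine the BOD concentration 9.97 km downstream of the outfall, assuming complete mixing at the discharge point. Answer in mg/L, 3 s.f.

1.29 mg/L

140 L/s = 0.14 m³/s.
After complete mixing, C₀ = (0.14·39.6 + 8.1·0.7) / 8.24 = 1.361 mg/L.
Travel time t = 9970 m / 0.95 m/s = 1.049e+04 s = 0.1215 d.
C = 1.361·exp(−0.44·0.1215) = 1.361·0.948 = 1.29 mg/L.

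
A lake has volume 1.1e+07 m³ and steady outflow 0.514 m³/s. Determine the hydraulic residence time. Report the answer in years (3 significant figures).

0.678 yr

Q = 0.514 m³/s × 3.156e+07 s/yr = 1.622e+07 m³/yr.
Hydraulic residence time τ = V/Q = 1.1e+07/1.622e+07 = 0.6781 yr.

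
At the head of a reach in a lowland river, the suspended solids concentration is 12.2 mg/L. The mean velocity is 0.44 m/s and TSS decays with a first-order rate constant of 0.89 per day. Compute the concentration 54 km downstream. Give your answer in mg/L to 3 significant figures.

Travel time t = 54 km / 0.44 m/s = 5.4e+04/0.44 = 1.227e+05 s = 1.42 d.
First-order decay: C = 12.2·exp(−0.89·1.42) = 12.2·0.2825 = 3.446 mg/L.

3.45 mg/L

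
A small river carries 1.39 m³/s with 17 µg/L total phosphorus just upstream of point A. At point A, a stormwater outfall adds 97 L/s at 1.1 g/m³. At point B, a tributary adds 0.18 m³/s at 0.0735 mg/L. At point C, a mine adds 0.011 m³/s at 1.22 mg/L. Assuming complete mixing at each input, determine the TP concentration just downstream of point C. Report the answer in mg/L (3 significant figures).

0.0936 mg/L

17 µg/L = 0.017 mg/L.
97 L/s = 0.097 m³/s.
After input A: C = (1.39·0.017 + 0.097·1.1) / 1.487 = 0.08765 mg/L.
After input B: C = (1.487·0.08765 + 0.18·0.0735) / 1.667 = 0.08612 mg/L.
After input C: C = (1.667·0.08612 + 0.011·1.22) / 1.678 = 0.09355 mg/L.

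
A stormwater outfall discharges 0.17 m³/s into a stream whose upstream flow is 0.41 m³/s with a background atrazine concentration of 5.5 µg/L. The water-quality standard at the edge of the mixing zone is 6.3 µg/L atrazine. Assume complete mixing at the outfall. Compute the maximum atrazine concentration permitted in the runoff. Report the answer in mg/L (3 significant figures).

0.00823 mg/L

5.5 µg/L = 0.0055 mg/L.
6.3 µg/L = 0.0063 mg/L.
Mass balance: 0.0063·0.58 = 0.17·Cₑ + 0.41·0.0055.
Cₑ = (0.003654 − 0.002255) / 0.17 = 0.008229 mg/L.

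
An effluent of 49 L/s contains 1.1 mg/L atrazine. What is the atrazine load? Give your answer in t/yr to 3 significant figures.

49 L/s = 0.049 m³/s.
Mass flux = Q·C = 0.049 m³/s × 1.1 g/m³ = 0.0539 g/s.
= 0.0539 g/s × 31.56 = 1.701 t/yr.

1.70 t/yr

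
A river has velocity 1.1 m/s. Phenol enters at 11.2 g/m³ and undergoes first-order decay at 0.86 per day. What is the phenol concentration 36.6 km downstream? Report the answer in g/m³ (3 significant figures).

8.04 g/m³

Travel time t = 36.6 km / 1.1 m/s = 3.66e+04/1.1 = 3.327e+04 s = 0.3851 d.
First-order decay: C = 11.2·exp(−0.86·0.3851) = 11.2·0.7181 = 8.042 g/m³.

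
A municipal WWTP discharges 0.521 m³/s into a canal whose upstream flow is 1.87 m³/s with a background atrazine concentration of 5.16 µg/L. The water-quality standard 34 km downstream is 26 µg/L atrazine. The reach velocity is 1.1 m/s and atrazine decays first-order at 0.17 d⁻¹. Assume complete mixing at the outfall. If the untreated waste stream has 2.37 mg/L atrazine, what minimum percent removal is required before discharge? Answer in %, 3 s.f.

95.4 %

5.16 µg/L = 0.00516 mg/L.
26 µg/L = 0.026 mg/L.
Travel time to the compliance point: t = 3.4e+04/1.1 = 3.091e+04 s = 0.3577 d; decay factor exp(−0.17·0.3577) = 0.941.
So the concentration just after mixing may be at most 0.026/0.941 = 0.02763 mg/L.
Mass balance: 0.02763·2.391 = 0.521·Cₑ + 1.87·0.00516.
Cₑ = (0.06606 − 0.009649) / 0.521 = 0.1083 mg/L.
Required removal = 1 − 0.1083/2.37 = 95.43 %.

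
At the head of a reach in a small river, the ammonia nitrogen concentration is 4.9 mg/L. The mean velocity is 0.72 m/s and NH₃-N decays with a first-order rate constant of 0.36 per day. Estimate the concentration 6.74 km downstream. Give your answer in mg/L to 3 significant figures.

4.71 mg/L

Travel time t = 6.74 km / 0.72 m/s = 6740/0.72 = 9361 s = 0.1083 d.
First-order decay: C = 4.9·exp(−0.36·0.1083) = 4.9·0.9617 = 4.713 mg/L.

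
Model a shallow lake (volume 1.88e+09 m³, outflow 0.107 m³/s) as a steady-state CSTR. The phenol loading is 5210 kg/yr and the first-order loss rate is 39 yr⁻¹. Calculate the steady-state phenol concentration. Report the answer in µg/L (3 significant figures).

0.0711 µg/L

Outflow Q = 0.107 m³/s × 3.156e+07 s/yr = 3.377e+06 m³/yr.
Steady-state CSTR mass balance: W = Q·C + k·V·C, so C = W/(Q + kV).
Q + kV = 3.377e+06 + 39·1.88e+09 = 7.332e+10 m³/yr.
C = 5210/7.332e+10 = 7.106e-08 kg/m³ = 7.106e-05 mg/L = 0.07106 µg/L.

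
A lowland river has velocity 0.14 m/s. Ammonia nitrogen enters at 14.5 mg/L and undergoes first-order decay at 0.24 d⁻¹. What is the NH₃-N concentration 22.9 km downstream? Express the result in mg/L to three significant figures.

Travel time t = 22.9 km / 0.14 m/s = 2.29e+04/0.14 = 1.636e+05 s = 1.893 d.
First-order decay: C = 14.5·exp(−0.24·1.893) = 14.5·0.6349 = 9.205 mg/L.

9.21 mg/L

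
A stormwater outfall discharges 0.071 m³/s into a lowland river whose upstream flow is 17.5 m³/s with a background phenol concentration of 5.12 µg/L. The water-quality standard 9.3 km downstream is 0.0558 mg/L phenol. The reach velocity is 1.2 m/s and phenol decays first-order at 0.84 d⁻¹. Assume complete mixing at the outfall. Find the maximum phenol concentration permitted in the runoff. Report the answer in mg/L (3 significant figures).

13.6 mg/L

5.12 µg/L = 0.00512 mg/L.
Travel time to the compliance point: t = 9300/1.2 = 7750 s = 0.0897 d; decay factor exp(−0.84·0.0897) = 0.9274.
So the concentration just after mixing may be at most 0.0558/0.9274 = 0.06017 mg/L.
Mass balance: 0.06017·17.57 = 0.071·Cₑ + 17.5·0.00512.
Cₑ = (1.057 − 0.0896) / 0.071 = 13.63 mg/L.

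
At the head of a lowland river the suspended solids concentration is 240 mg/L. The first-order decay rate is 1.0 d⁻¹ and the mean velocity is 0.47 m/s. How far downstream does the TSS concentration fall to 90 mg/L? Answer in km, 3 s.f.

39.8 km

From C = C₀·e^(−kt), t = ln(C₀/C)/k = ln(240/90)/1.0 = 0.9808/1.0 = 0.9808 d.
Distance = v·t = 0.47 m/s × 8.474e+04 s = 3.983e+04 m = 39.83 km.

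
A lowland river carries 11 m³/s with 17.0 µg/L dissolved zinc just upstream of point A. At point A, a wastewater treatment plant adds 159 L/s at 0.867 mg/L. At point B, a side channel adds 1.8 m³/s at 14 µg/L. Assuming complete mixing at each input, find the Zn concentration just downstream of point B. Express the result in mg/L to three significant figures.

17.0 µg/L = 0.017 mg/L.
159 L/s = 0.159 m³/s.
After input A: C = (11·0.017 + 0.159·0.867) / 11.16 = 0.02911 mg/L.
14 µg/L = 0.014 mg/L.
After input B: C = (11.16·0.02911 + 1.8·0.014) / 12.96 = 0.02701 mg/L.

0.0270 mg/L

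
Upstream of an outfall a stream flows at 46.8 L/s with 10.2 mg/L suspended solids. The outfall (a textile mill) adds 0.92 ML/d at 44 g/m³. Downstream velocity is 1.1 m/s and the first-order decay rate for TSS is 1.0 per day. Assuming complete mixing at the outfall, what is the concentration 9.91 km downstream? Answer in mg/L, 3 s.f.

14.8 mg/L

0.92 ML/d = 0.01065 m³/s.
46.8 L/s = 0.0468 m³/s.
After complete mixing, C₀ = (0.01065·44 + 0.0468·10.2) / 0.05745 = 16.46 mg/L.
Travel time t = 9910 m / 1.1 m/s = 9009 s = 0.1043 d.
C = 16.46·exp(−1.0·0.1043) = 16.46·0.901 = 14.83 mg/L.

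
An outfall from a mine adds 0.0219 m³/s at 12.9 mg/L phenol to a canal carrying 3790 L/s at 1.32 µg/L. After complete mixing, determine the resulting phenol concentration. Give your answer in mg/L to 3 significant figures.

3790 L/s = 3.79 m³/s.
1.32 µg/L = 0.00132 mg/L.
Flow-weighted mixing gives C = (0.0219·12.9 + 3.79·0.00132) / (0.0219 + 3.79) = 0.2875/3.812 = 0.07543 mg/L.

0.0754 mg/L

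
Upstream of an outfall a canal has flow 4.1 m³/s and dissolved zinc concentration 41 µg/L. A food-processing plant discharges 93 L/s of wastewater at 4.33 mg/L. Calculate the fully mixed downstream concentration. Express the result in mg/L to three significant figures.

0.136 mg/L

93 L/s = 0.093 m³/s.
41 µg/L = 0.041 mg/L.
Flow-weighted mixing gives C = (0.093·4.33 + 4.1·0.041) / (0.093 + 4.1) = 0.5708/4.193 = 0.1361 mg/L.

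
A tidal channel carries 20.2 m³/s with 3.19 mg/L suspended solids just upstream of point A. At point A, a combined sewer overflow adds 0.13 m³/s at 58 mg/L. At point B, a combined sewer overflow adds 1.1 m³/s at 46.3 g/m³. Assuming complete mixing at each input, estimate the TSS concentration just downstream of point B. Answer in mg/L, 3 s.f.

5.74 mg/L

After input A: C = (20.2·3.19 + 0.13·58) / 20.33 = 3.54 mg/L.
After input B: C = (20.33·3.54 + 1.1·46.3) / 21.43 = 5.735 mg/L.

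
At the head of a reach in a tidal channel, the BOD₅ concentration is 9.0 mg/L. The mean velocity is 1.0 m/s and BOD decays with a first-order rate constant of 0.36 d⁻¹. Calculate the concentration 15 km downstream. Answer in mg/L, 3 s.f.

8.45 mg/L

Travel time t = 15 km / 1.0 m/s = 1.5e+04/1.0 = 1.5e+04 s = 0.1736 d.
First-order decay: C = 9.0·exp(−0.36·0.1736) = 9.0·0.9394 = 8.455 mg/L.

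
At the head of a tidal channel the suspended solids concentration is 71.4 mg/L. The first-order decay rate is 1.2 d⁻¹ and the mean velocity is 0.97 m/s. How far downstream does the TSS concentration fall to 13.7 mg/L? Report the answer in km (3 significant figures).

From C = C₀·e^(−kt), t = ln(C₀/C)/k = ln(71.4/13.7)/1.2 = 1.651/1.2 = 1.376 d.
Distance = v·t = 0.97 m/s × 1.189e+05 s = 1.153e+05 m = 115.3 km.

115 km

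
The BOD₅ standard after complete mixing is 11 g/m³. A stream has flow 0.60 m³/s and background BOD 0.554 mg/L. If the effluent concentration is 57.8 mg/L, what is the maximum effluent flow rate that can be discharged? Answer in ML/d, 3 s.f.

11.6 ML/d

Mass balance at complete mixing: C_std·(Q_w + Q_r) = Q_w·C_e + Q_r·C_b.
Rearranging, Q_w = Q_r·(C_std − C_b)/(C_e − C_std) = 0.60·(11 − 0.554) / (57.8 − 11) = 0.1339 m³/s.
= 11.57 ML/d.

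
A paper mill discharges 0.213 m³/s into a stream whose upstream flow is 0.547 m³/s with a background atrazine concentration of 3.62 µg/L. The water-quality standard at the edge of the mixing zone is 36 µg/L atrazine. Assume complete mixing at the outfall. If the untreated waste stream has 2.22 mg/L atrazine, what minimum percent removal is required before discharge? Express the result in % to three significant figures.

94.6 %

3.62 µg/L = 0.00362 mg/L.
36 µg/L = 0.036 mg/L.
Mass balance: 0.036·0.76 = 0.213·Cₑ + 0.547·0.00362.
Cₑ = (0.02736 − 0.00198) / 0.213 = 0.1192 mg/L.
Required removal = 1 − 0.1192/2.22 = 94.63 %.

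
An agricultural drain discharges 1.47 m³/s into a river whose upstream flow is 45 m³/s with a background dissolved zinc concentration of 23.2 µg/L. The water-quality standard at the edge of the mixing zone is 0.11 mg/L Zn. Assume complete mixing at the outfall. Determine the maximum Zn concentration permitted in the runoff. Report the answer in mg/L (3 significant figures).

23.2 µg/L = 0.0232 mg/L.
Mass balance: 0.11·46.47 = 1.47·Cₑ + 45·0.0232.
Cₑ = (5.112 − 1.044) / 1.47 = 2.767 mg/L.

2.77 mg/L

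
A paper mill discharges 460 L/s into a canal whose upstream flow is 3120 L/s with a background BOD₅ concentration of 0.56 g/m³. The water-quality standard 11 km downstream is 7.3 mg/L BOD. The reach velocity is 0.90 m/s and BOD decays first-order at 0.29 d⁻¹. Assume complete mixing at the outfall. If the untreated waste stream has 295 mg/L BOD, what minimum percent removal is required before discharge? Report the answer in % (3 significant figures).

460 L/s = 0.46 m³/s.
3120 L/s = 3.12 m³/s.
Travel time to the compliance point: t = 1.1e+04/0.90 = 1.222e+04 s = 0.1415 d; decay factor exp(−0.29·0.1415) = 0.9598.
So the concentration just after mixing may be at most 7.3/0.9598 = 7.606 mg/L.
Mass balance: 7.606·3.58 = 0.46·Cₑ + 3.12·0.56.
Cₑ = (27.23 − 1.747) / 0.46 = 55.39 mg/L.
Required removal = 1 − 55.39/295 = 81.22 %.

81.2 %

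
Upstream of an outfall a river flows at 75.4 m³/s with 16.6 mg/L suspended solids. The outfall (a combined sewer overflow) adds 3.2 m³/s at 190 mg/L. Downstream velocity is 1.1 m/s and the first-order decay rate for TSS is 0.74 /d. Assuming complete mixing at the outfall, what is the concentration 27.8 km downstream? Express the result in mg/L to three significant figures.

After complete mixing, C₀ = (3.2·190 + 75.4·16.6) / 78.6 = 23.66 mg/L.
Travel time t = 2.78e+04 m / 1.1 m/s = 2.527e+04 s = 0.2925 d.
C = 23.66·exp(−0.74·0.2925) = 23.66·0.8054 = 19.05 mg/L.

19.1 mg/L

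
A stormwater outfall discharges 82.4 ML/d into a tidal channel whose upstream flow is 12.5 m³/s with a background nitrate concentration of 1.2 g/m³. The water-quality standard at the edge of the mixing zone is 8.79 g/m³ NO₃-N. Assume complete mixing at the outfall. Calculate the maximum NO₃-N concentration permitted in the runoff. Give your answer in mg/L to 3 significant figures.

82.4 ML/d = 0.9537 m³/s.
Mass balance: 8.79·13.45 = 0.9537·Cₑ + 12.5·1.2.
Cₑ = (118.3 − 15) / 0.9537 = 108.3 mg/L.

108 mg/L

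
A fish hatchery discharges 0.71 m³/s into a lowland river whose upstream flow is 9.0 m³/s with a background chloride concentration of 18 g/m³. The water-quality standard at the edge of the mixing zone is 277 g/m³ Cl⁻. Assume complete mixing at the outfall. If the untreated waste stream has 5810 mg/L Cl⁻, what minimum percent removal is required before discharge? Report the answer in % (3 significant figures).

Mass balance: 277·9.71 = 0.71·Cₑ + 9·18.
Cₑ = (2690 − 162) / 0.71 = 3560 mg/L.
Required removal = 1 − 3560/5810 = 38.72 %.

38.7 %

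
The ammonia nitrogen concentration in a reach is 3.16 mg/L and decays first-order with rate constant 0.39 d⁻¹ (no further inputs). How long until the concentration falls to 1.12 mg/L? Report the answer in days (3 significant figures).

2.66 d

t = ln(C₀/C)/k = ln(3.16/1.12)/0.39 = 1.037/0.39 = 2.66 d.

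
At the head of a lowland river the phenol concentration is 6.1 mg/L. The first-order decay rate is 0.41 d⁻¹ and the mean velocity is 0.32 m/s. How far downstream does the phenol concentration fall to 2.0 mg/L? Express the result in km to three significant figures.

75.2 km

From C = C₀·e^(−kt), t = ln(C₀/C)/k = ln(6.1/2.0)/0.41 = 1.115/0.41 = 2.72 d.
Distance = v·t = 0.32 m/s × 2.35e+05 s = 7.52e+04 m = 75.2 km.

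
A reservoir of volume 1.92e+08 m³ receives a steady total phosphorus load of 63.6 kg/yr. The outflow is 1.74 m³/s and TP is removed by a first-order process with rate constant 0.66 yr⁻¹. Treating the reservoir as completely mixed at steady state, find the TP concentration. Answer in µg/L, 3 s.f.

Outflow Q = 1.74 m³/s × 3.156e+07 s/yr = 5.491e+07 m³/yr.
Steady-state CSTR mass balance: W = Q·C + k·V·C, so C = W/(Q + kV).
Q + kV = 5.491e+07 + 0.66·1.92e+08 = 1.816e+08 m³/yr.
C = 63.6/1.816e+08 = 3.502e-07 kg/m³ = 0.0003502 mg/L = 0.3502 µg/L.

0.350 µg/L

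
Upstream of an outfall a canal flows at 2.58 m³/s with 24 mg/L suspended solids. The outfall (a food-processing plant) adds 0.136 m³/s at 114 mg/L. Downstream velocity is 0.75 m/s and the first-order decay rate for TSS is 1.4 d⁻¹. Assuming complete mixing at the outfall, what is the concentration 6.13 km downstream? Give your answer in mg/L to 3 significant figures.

25.0 mg/L

After complete mixing, C₀ = (0.136·114 + 2.58·24) / 2.716 = 28.51 mg/L.
Travel time t = 6130 m / 0.75 m/s = 8173 s = 0.0946 d.
C = 28.51·exp(−1.4·0.0946) = 28.51·0.876 = 24.97 mg/L.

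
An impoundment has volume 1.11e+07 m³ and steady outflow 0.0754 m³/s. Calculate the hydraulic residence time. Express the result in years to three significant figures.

4.66 yr

Q = 0.0754 m³/s × 3.156e+07 s/yr = 2.379e+06 m³/yr.
Hydraulic residence time τ = V/Q = 1.11e+07/2.379e+06 = 4.665 yr.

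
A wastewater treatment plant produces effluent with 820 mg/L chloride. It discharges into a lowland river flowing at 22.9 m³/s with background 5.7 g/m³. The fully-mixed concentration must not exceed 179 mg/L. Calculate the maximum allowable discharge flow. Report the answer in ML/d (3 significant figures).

Mass balance at complete mixing: C_std·(Q_w + Q_r) = Q_w·C_e + Q_r·C_b.
Rearranging, Q_w = Q_r·(C_std − C_b)/(C_e − C_std) = 22.9·(179 − 5.7) / (820 − 179) = 6.191 m³/s.
= 534.9 ML/d.

535 ML/d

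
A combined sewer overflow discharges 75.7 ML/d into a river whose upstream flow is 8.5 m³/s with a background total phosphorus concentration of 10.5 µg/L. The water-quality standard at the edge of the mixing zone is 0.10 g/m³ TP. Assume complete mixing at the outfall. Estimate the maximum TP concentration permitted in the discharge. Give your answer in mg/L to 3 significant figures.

0.968 mg/L

75.7 ML/d = 0.8762 m³/s.
10.5 µg/L = 0.0105 mg/L.
Mass balance: 0.1·9.376 = 0.8762·Cₑ + 8.5·0.0105.
Cₑ = (0.9376 − 0.08925) / 0.8762 = 0.9683 mg/L.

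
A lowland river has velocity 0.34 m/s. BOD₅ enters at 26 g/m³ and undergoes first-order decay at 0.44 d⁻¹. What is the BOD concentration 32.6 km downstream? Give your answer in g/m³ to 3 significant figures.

Travel time t = 32.6 km / 0.34 m/s = 3.26e+04/0.34 = 9.588e+04 s = 1.11 d.
First-order decay: C = 26·exp(−0.44·1.11) = 26·0.6137 = 15.96 g/m³.

16.0 g/m³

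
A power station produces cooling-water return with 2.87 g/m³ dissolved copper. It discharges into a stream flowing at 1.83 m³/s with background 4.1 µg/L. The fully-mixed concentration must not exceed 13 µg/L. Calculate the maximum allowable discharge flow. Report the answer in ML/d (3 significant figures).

4.1 µg/L = 0.0041 mg/L.
13 µg/L = 0.013 mg/L.
Mass balance at complete mixing: C_std·(Q_w + Q_r) = Q_w·C_e + Q_r·C_b.
Rearranging, Q_w = Q_r·(C_std − C_b)/(C_e − C_std) = 1.83·(0.013 − 0.0041) / (2.87 − 0.013) = 0.005701 m³/s.
= 0.4925 ML/d.

0.493 ML/d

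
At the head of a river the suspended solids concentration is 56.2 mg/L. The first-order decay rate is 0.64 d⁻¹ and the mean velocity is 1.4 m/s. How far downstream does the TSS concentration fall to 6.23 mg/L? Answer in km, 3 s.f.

From C = C₀·e^(−kt), t = ln(C₀/C)/k = ln(56.2/6.23)/0.64 = 2.2/0.64 = 3.437 d.
Distance = v·t = 1.4 m/s × 2.969e+05 s = 4.157e+05 m = 415.7 km.

416 km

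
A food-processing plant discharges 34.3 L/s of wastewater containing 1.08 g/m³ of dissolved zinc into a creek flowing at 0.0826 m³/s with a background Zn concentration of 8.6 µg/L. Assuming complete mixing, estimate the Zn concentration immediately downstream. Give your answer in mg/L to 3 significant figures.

34.3 L/s = 0.0343 m³/s.
8.6 µg/L = 0.0086 mg/L.
Flow-weighted mixing gives C = (0.0343·1.08 + 0.0826·0.0086) / (0.0343 + 0.0826) = 0.03775/0.1169 = 0.323 mg/L.

0.323 mg/L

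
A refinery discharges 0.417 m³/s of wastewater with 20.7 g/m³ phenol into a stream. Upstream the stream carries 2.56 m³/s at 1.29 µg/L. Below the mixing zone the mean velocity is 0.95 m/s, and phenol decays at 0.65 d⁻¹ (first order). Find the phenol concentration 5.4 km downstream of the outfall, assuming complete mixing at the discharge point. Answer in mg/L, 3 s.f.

1.29 µg/L = 0.00129 mg/L.
After complete mixing, C₀ = (0.417·20.7 + 2.56·0.00129) / 2.977 = 2.901 mg/L.
Travel time t = 5400 m / 0.95 m/s = 5684 s = 0.06579 d.
C = 2.901·exp(−0.65·0.06579) = 2.901·0.9581 = 2.779 mg/L.

2.78 mg/L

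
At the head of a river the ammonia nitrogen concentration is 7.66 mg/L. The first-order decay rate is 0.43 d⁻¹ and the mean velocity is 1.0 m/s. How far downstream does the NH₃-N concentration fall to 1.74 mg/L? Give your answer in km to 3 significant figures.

298 km

From C = C₀·e^(−kt), t = ln(C₀/C)/k = ln(7.66/1.74)/0.43 = 1.482/0.43 = 3.447 d.
Distance = v·t = 1.0 m/s × 2.978e+05 s = 2.978e+05 m = 297.8 km.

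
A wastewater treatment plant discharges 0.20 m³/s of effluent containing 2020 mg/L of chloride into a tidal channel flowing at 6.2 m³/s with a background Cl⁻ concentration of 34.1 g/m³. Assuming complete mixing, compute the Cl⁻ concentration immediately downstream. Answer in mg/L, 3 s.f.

96.2 mg/L

By mass balance at complete mixing, C = (0.2·2020 + 6.2·34.1) / (0.2 + 6.2) = 615.4/6.4 = 96.16 mg/L.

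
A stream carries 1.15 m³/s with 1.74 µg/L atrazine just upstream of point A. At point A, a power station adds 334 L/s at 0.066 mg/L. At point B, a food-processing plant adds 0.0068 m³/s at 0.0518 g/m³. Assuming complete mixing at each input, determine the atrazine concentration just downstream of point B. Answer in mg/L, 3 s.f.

0.0164 mg/L

1.74 µg/L = 0.00174 mg/L.
334 L/s = 0.334 m³/s.
After input A: C = (1.15·0.00174 + 0.334·0.066) / 1.484 = 0.0162 mg/L.
After input B: C = (1.484·0.0162 + 0.0068·0.0518) / 1.491 = 0.01637 mg/L.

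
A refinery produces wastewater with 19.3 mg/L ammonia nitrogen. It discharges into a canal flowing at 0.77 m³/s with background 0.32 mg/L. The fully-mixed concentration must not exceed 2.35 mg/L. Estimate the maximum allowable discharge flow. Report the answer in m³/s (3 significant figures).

0.0922 m³/s

Mass balance at complete mixing: C_std·(Q_w + Q_r) = Q_w·C_e + Q_r·C_b.
Rearranging, Q_w = Q_r·(C_std − C_b)/(C_e − C_std) = 0.77·(2.35 − 0.32) / (19.3 − 2.35) = 0.09222 m³/s.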